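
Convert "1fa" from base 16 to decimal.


Input: "1fa" in base 16
Positional expansion:
  Digit '1' (value 1) x 16^2 = 256
  Digit 'f' (value 15) x 16^1 = 240
  Digit 'a' (value 10) x 16^0 = 10
Sum = 506

506


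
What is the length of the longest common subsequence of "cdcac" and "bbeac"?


LCS of "cdcac" and "bbeac"
DP table:
           b    b    e    a    c
      0    0    0    0    0    0
  c   0    0    0    0    0    1
  d   0    0    0    0    0    1
  c   0    0    0    0    0    1
  a   0    0    0    0    1    1
  c   0    0    0    0    1    2
LCS length = dp[5][5] = 2

2


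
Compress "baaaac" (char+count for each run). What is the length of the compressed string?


Input: baaaac
Runs:
  'b' x 1 => "b1"
  'a' x 4 => "a4"
  'c' x 1 => "c1"
Compressed: "b1a4c1"
Compressed length: 6

6


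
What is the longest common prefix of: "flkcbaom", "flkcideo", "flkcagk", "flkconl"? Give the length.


Words: flkcbaom, flkcideo, flkcagk, flkconl
  Position 0: all 'f' => match
  Position 1: all 'l' => match
  Position 2: all 'k' => match
  Position 3: all 'c' => match
  Position 4: ('b', 'i', 'a', 'o') => mismatch, stop
LCP = "flkc" (length 4)

4


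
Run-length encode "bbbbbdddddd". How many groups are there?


Input: bbbbbdddddd
Scanning for consecutive runs:
  Group 1: 'b' x 5 (positions 0-4)
  Group 2: 'd' x 6 (positions 5-10)
Total groups: 2

2


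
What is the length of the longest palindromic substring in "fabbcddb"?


Input: "fabbcddb"
Checking substrings for palindromes:
  [2:4] "bb" (len 2) => palindrome
  [5:7] "dd" (len 2) => palindrome
Longest palindromic substring: "bb" with length 2

2


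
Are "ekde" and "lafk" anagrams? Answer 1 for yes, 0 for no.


Strings: "ekde", "lafk"
Sorted first:  deek
Sorted second: afkl
Differ at position 0: 'd' vs 'a' => not anagrams

0


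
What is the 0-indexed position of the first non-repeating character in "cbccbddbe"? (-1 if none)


Input: cbccbddbe
Character frequencies:
  'b': 3
  'c': 3
  'd': 2
  'e': 1
Scanning left to right for freq == 1:
  Position 0 ('c'): freq=3, skip
  Position 1 ('b'): freq=3, skip
  Position 2 ('c'): freq=3, skip
  Position 3 ('c'): freq=3, skip
  Position 4 ('b'): freq=3, skip
  Position 5 ('d'): freq=2, skip
  Position 6 ('d'): freq=2, skip
  Position 7 ('b'): freq=3, skip
  Position 8 ('e'): unique! => answer = 8

8


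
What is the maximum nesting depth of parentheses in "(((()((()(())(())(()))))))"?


Input: "(((()((()(())(())(()))))))"
Tracking depth:
  Position 0 '(': depth becomes 1
  Position 1 '(': depth becomes 2
  Position 2 '(': depth becomes 3
  Position 3 '(': depth becomes 4
  Position 4 ')': depth becomes 3
  Position 5 '(': depth becomes 4
  Position 6 '(': depth becomes 5
  Position 7 '(': depth becomes 6
  Position 8 ')': depth becomes 5
  Position 9 '(': depth becomes 6
  Position 10 '(': depth becomes 7
  Position 11 ')': depth becomes 6
  Position 12 ')': depth becomes 5
  Position 13 '(': depth becomes 6
  Position 14 '(': depth becomes 7
  Position 15 ')': depth becomes 6
  Position 16 ')': depth becomes 5
  Position 17 '(': depth becomes 6
  Position 18 '(': depth becomes 7
  Position 19 ')': depth becomes 6
  Position 20 ')': depth becomes 5
  Position 21 ')': depth becomes 4
  Position 22 ')': depth becomes 3
  Position 23 ')': depth becomes 2
  Position 24 ')': depth becomes 1
  Position 25 ')': depth becomes 0
Maximum depth reached: 7

7


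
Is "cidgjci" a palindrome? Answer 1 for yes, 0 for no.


Input: cidgjci
Reversed: icjgdic
  Compare pos 0 ('c') with pos 6 ('i'): MISMATCH
  Compare pos 1 ('i') with pos 5 ('c'): MISMATCH
  Compare pos 2 ('d') with pos 4 ('j'): MISMATCH
Result: not a palindrome

0


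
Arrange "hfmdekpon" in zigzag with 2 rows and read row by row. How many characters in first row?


Zigzag "hfmdekpon" into 2 rows:
Placing characters:
  'h' => row 0
  'f' => row 1
  'm' => row 0
  'd' => row 1
  'e' => row 0
  'k' => row 1
  'p' => row 0
  'o' => row 1
  'n' => row 0
Rows:
  Row 0: "hmepn"
  Row 1: "fdko"
First row length: 5

5


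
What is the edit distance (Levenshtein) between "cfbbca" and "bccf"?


Computing edit distance: "cfbbca" -> "bccf"
DP table:
           b    c    c    f
      0    1    2    3    4
  c   1    1    1    2    3
  f   2    2    2    2    2
  b   3    2    3    3    3
  b   4    3    3    4    4
  c   5    4    3    3    4
  a   6    5    4    4    4
Edit distance = dp[6][4] = 4

4


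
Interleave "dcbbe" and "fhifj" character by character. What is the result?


Interleaving "dcbbe" and "fhifj":
  Position 0: 'd' from first, 'f' from second => "df"
  Position 1: 'c' from first, 'h' from second => "ch"
  Position 2: 'b' from first, 'i' from second => "bi"
  Position 3: 'b' from first, 'f' from second => "bf"
  Position 4: 'e' from first, 'j' from second => "ej"
Result: dfchbibfej

dfchbibfej


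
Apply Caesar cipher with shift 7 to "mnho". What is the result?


Caesar cipher: shift "mnho" by 7
  'm' (pos 12) + 7 = pos 19 = 't'
  'n' (pos 13) + 7 = pos 20 = 'u'
  'h' (pos 7) + 7 = pos 14 = 'o'
  'o' (pos 14) + 7 = pos 21 = 'v'
Result: tuov

tuov


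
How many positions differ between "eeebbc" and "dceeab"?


Comparing "eeebbc" and "dceeab" position by position:
  Position 0: 'e' vs 'd' => DIFFER
  Position 1: 'e' vs 'c' => DIFFER
  Position 2: 'e' vs 'e' => same
  Position 3: 'b' vs 'e' => DIFFER
  Position 4: 'b' vs 'a' => DIFFER
  Position 5: 'c' vs 'b' => DIFFER
Positions that differ: 5

5


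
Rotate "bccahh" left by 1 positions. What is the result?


Input: "bccahh", rotate left by 1
First 1 characters: "b"
Remaining characters: "ccahh"
Concatenate remaining + first: "ccahh" + "b" = "ccahhb"

ccahhb


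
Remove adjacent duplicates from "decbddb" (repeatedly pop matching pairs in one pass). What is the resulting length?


Input: decbddb
Stack-based adjacent duplicate removal:
  Read 'd': push. Stack: d
  Read 'e': push. Stack: de
  Read 'c': push. Stack: dec
  Read 'b': push. Stack: decb
  Read 'd': push. Stack: decbd
  Read 'd': matches stack top 'd' => pop. Stack: decb
  Read 'b': matches stack top 'b' => pop. Stack: dec
Final stack: "dec" (length 3)

3


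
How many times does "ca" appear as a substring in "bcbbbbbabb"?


Searching for "ca" in "bcbbbbbabb"
Scanning each position:
  Position 0: "bc" => no
  Position 1: "cb" => no
  Position 2: "bb" => no
  Position 3: "bb" => no
  Position 4: "bb" => no
  Position 5: "bb" => no
  Position 6: "ba" => no
  Position 7: "ab" => no
  Position 8: "bb" => no
Total occurrences: 0

0


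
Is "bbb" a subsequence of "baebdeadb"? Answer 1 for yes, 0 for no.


Check if "bbb" is a subsequence of "baebdeadb"
Greedy scan:
  Position 0 ('b'): matches sub[0] = 'b'
  Position 1 ('a'): no match needed
  Position 2 ('e'): no match needed
  Position 3 ('b'): matches sub[1] = 'b'
  Position 4 ('d'): no match needed
  Position 5 ('e'): no match needed
  Position 6 ('a'): no match needed
  Position 7 ('d'): no match needed
  Position 8 ('b'): matches sub[2] = 'b'
All 3 characters matched => is a subsequence

1


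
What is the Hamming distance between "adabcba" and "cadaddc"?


Comparing "adabcba" and "cadaddc" position by position:
  Position 0: 'a' vs 'c' => differ
  Position 1: 'd' vs 'a' => differ
  Position 2: 'a' vs 'd' => differ
  Position 3: 'b' vs 'a' => differ
  Position 4: 'c' vs 'd' => differ
  Position 5: 'b' vs 'd' => differ
  Position 6: 'a' vs 'c' => differ
Total differences (Hamming distance): 7

7


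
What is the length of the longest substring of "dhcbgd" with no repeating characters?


Input: "dhcbgd"
Sliding window (track last position of each char):
  Position 0 ('d'): window [0,0] length 1 -- new best
  Position 1 ('h'): window [0,1] length 2 -- new best
  Position 2 ('c'): window [0,2] length 3 -- new best
  Position 3 ('b'): window [0,3] length 4 -- new best
  Position 4 ('g'): window [0,4] length 5 -- new best
  Position 5 ('d'): repeat (last at 0), move window start to 1
  Position 5 ('d'): window [1,5] length 5
Longest substring with no repeats: "dhcbg" with length 5

5


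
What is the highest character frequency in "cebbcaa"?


Input: cebbcaa
Character counts:
  'a': 2
  'b': 2
  'c': 2
  'e': 1
Maximum frequency: 2

2


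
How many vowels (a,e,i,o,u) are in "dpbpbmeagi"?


Input: dpbpbmeagi
Checking each character:
  'd' at position 0: consonant
  'p' at position 1: consonant
  'b' at position 2: consonant
  'p' at position 3: consonant
  'b' at position 4: consonant
  'm' at position 5: consonant
  'e' at position 6: vowel (running total: 1)
  'a' at position 7: vowel (running total: 2)
  'g' at position 8: consonant
  'i' at position 9: vowel (running total: 3)
Total vowels: 3

3


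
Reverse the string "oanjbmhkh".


Input: oanjbmhkh
Reading characters right to left:
  Position 8: 'h'
  Position 7: 'k'
  Position 6: 'h'
  Position 5: 'm'
  Position 4: 'b'
  Position 3: 'j'
  Position 2: 'n'
  Position 1: 'a'
  Position 0: 'o'
Reversed: hkhmbjnao

hkhmbjnao


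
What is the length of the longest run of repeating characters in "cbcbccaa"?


Input: "cbcbccaa"
Scanning for longest run:
  Position 1 ('b'): new char, reset run to 1
  Position 2 ('c'): new char, reset run to 1
  Position 3 ('b'): new char, reset run to 1
  Position 4 ('c'): new char, reset run to 1
  Position 5 ('c'): continues run of 'c', length=2
  Position 6 ('a'): new char, reset run to 1
  Position 7 ('a'): continues run of 'a', length=2
Longest run: 'c' with length 2

2


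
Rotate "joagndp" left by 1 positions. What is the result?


Input: "joagndp", rotate left by 1
First 1 characters: "j"
Remaining characters: "oagndp"
Concatenate remaining + first: "oagndp" + "j" = "oagndpj"

oagndpj


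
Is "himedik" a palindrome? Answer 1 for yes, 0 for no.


Input: himedik
Reversed: kidemih
  Compare pos 0 ('h') with pos 6 ('k'): MISMATCH
  Compare pos 1 ('i') with pos 5 ('i'): match
  Compare pos 2 ('m') with pos 4 ('d'): MISMATCH
Result: not a palindrome

0


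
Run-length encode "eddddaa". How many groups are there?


Input: eddddaa
Scanning for consecutive runs:
  Group 1: 'e' x 1 (positions 0-0)
  Group 2: 'd' x 4 (positions 1-4)
  Group 3: 'a' x 2 (positions 5-6)
Total groups: 3

3


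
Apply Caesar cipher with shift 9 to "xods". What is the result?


Caesar cipher: shift "xods" by 9
  'x' (pos 23) + 9 = pos 6 = 'g'
  'o' (pos 14) + 9 = pos 23 = 'x'
  'd' (pos 3) + 9 = pos 12 = 'm'
  's' (pos 18) + 9 = pos 1 = 'b'
Result: gxmb

gxmb


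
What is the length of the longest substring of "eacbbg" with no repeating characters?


Input: "eacbbg"
Sliding window (track last position of each char):
  Position 0 ('e'): window [0,0] length 1 -- new best
  Position 1 ('a'): window [0,1] length 2 -- new best
  Position 2 ('c'): window [0,2] length 3 -- new best
  Position 3 ('b'): window [0,3] length 4 -- new best
  Position 4 ('b'): repeat (last at 3), move window start to 4
  Position 4 ('b'): window [4,4] length 1
  Position 5 ('g'): window [4,5] length 2
Longest substring with no repeats: "eacb" with length 4

4


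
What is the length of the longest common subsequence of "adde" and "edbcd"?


LCS of "adde" and "edbcd"
DP table:
           e    d    b    c    d
      0    0    0    0    0    0
  a   0    0    0    0    0    0
  d   0    0    1    1    1    1
  d   0    0    1    1    1    2
  e   0    1    1    1    1    2
LCS length = dp[4][5] = 2

2


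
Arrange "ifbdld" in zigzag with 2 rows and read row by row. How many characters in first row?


Zigzag "ifbdld" into 2 rows:
Placing characters:
  'i' => row 0
  'f' => row 1
  'b' => row 0
  'd' => row 1
  'l' => row 0
  'd' => row 1
Rows:
  Row 0: "ibl"
  Row 1: "fdd"
First row length: 3

3


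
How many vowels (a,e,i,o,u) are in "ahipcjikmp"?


Input: ahipcjikmp
Checking each character:
  'a' at position 0: vowel (running total: 1)
  'h' at position 1: consonant
  'i' at position 2: vowel (running total: 2)
  'p' at position 3: consonant
  'c' at position 4: consonant
  'j' at position 5: consonant
  'i' at position 6: vowel (running total: 3)
  'k' at position 7: consonant
  'm' at position 8: consonant
  'p' at position 9: consonant
Total vowels: 3

3


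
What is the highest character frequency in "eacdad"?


Input: eacdad
Character counts:
  'a': 2
  'c': 1
  'd': 2
  'e': 1
Maximum frequency: 2

2


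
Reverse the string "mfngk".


Input: mfngk
Reading characters right to left:
  Position 4: 'k'
  Position 3: 'g'
  Position 2: 'n'
  Position 1: 'f'
  Position 0: 'm'
Reversed: kgnfm

kgnfm


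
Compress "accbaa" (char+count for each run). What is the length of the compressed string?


Input: accbaa
Runs:
  'a' x 1 => "a1"
  'c' x 2 => "c2"
  'b' x 1 => "b1"
  'a' x 2 => "a2"
Compressed: "a1c2b1a2"
Compressed length: 8

8


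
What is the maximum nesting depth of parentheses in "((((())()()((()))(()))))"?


Input: "((((())()()((()))(()))))"
Tracking depth:
  Position 0 '(': depth becomes 1
  Position 1 '(': depth becomes 2
  Position 2 '(': depth becomes 3
  Position 3 '(': depth becomes 4
  Position 4 '(': depth becomes 5
  Position 5 ')': depth becomes 4
  Position 6 ')': depth becomes 3
  Position 7 '(': depth becomes 4
  Position 8 ')': depth becomes 3
  Position 9 '(': depth becomes 4
  Position 10 ')': depth becomes 3
  Position 11 '(': depth becomes 4
  Position 12 '(': depth becomes 5
  Position 13 '(': depth becomes 6
  Position 14 ')': depth becomes 5
  Position 15 ')': depth becomes 4
  Position 16 ')': depth becomes 3
  Position 17 '(': depth becomes 4
  Position 18 '(': depth becomes 5
  Position 19 ')': depth becomes 4
  Position 20 ')': depth becomes 3
  Position 21 ')': depth becomes 2
  Position 22 ')': depth becomes 1
  Position 23 ')': depth becomes 0
Maximum depth reached: 6

6


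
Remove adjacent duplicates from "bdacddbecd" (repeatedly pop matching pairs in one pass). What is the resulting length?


Input: bdacddbecd
Stack-based adjacent duplicate removal:
  Read 'b': push. Stack: b
  Read 'd': push. Stack: bd
  Read 'a': push. Stack: bda
  Read 'c': push. Stack: bdac
  Read 'd': push. Stack: bdacd
  Read 'd': matches stack top 'd' => pop. Stack: bdac
  Read 'b': push. Stack: bdacb
  Read 'e': push. Stack: bdacbe
  Read 'c': push. Stack: bdacbec
  Read 'd': push. Stack: bdacbecd
Final stack: "bdacbecd" (length 8)

8


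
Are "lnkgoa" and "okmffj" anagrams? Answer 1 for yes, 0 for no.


Strings: "lnkgoa", "okmffj"
Sorted first:  agklno
Sorted second: ffjkmo
Differ at position 0: 'a' vs 'f' => not anagrams

0


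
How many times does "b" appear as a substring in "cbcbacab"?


Searching for "b" in "cbcbacab"
Scanning each position:
  Position 0: "c" => no
  Position 1: "b" => MATCH
  Position 2: "c" => no
  Position 3: "b" => MATCH
  Position 4: "a" => no
  Position 5: "c" => no
  Position 6: "a" => no
  Position 7: "b" => MATCH
Total occurrences: 3

3


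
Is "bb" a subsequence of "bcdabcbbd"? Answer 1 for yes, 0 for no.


Check if "bb" is a subsequence of "bcdabcbbd"
Greedy scan:
  Position 0 ('b'): matches sub[0] = 'b'
  Position 1 ('c'): no match needed
  Position 2 ('d'): no match needed
  Position 3 ('a'): no match needed
  Position 4 ('b'): matches sub[1] = 'b'
  Position 5 ('c'): no match needed
  Position 6 ('b'): no match needed
  Position 7 ('b'): no match needed
  Position 8 ('d'): no match needed
All 2 characters matched => is a subsequence

1


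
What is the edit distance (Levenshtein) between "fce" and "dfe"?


Computing edit distance: "fce" -> "dfe"
DP table:
           d    f    e
      0    1    2    3
  f   1    1    1    2
  c   2    2    2    2
  e   3    3    3    2
Edit distance = dp[3][3] = 2

2


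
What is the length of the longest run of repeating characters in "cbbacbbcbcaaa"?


Input: "cbbacbbcbcaaa"
Scanning for longest run:
  Position 1 ('b'): new char, reset run to 1
  Position 2 ('b'): continues run of 'b', length=2
  Position 3 ('a'): new char, reset run to 1
  Position 4 ('c'): new char, reset run to 1
  Position 5 ('b'): new char, reset run to 1
  Position 6 ('b'): continues run of 'b', length=2
  Position 7 ('c'): new char, reset run to 1
  Position 8 ('b'): new char, reset run to 1
  Position 9 ('c'): new char, reset run to 1
  Position 10 ('a'): new char, reset run to 1
  Position 11 ('a'): continues run of 'a', length=2
  Position 12 ('a'): continues run of 'a', length=3
Longest run: 'a' with length 3

3


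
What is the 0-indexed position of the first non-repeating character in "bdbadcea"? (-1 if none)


Input: bdbadcea
Character frequencies:
  'a': 2
  'b': 2
  'c': 1
  'd': 2
  'e': 1
Scanning left to right for freq == 1:
  Position 0 ('b'): freq=2, skip
  Position 1 ('d'): freq=2, skip
  Position 2 ('b'): freq=2, skip
  Position 3 ('a'): freq=2, skip
  Position 4 ('d'): freq=2, skip
  Position 5 ('c'): unique! => answer = 5

5


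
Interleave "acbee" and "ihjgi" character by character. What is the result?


Interleaving "acbee" and "ihjgi":
  Position 0: 'a' from first, 'i' from second => "ai"
  Position 1: 'c' from first, 'h' from second => "ch"
  Position 2: 'b' from first, 'j' from second => "bj"
  Position 3: 'e' from first, 'g' from second => "eg"
  Position 4: 'e' from first, 'i' from second => "ei"
Result: aichbjegei

aichbjegei


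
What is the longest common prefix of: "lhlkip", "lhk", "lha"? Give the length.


Words: lhlkip, lhk, lha
  Position 0: all 'l' => match
  Position 1: all 'h' => match
  Position 2: ('l', 'k', 'a') => mismatch, stop
LCP = "lh" (length 2)

2


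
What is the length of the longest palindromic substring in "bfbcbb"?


Input: "bfbcbb"
Checking substrings for palindromes:
  [0:3] "bfb" (len 3) => palindrome
  [2:5] "bcb" (len 3) => palindrome
  [4:6] "bb" (len 2) => palindrome
Longest palindromic substring: "bfb" with length 3

3


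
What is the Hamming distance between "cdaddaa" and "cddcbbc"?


Comparing "cdaddaa" and "cddcbbc" position by position:
  Position 0: 'c' vs 'c' => same
  Position 1: 'd' vs 'd' => same
  Position 2: 'a' vs 'd' => differ
  Position 3: 'd' vs 'c' => differ
  Position 4: 'd' vs 'b' => differ
  Position 5: 'a' vs 'b' => differ
  Position 6: 'a' vs 'c' => differ
Total differences (Hamming distance): 5

5


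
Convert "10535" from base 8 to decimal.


Input: "10535" in base 8
Positional expansion:
  Digit '1' (value 1) x 8^4 = 4096
  Digit '0' (value 0) x 8^3 = 0
  Digit '5' (value 5) x 8^2 = 320
  Digit '3' (value 3) x 8^1 = 24
  Digit '5' (value 5) x 8^0 = 5
Sum = 4445

4445


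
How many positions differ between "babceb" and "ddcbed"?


Comparing "babceb" and "ddcbed" position by position:
  Position 0: 'b' vs 'd' => DIFFER
  Position 1: 'a' vs 'd' => DIFFER
  Position 2: 'b' vs 'c' => DIFFER
  Position 3: 'c' vs 'b' => DIFFER
  Position 4: 'e' vs 'e' => same
  Position 5: 'b' vs 'd' => DIFFER
Positions that differ: 5

5


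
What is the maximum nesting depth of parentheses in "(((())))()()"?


Input: "(((())))()()"
Tracking depth:
  Position 0 '(': depth becomes 1
  Position 1 '(': depth becomes 2
  Position 2 '(': depth becomes 3
  Position 3 '(': depth becomes 4
  Position 4 ')': depth becomes 3
  Position 5 ')': depth becomes 2
  Position 6 ')': depth becomes 1
  Position 7 ')': depth becomes 0
  Position 8 '(': depth becomes 1
  Position 9 ')': depth becomes 0
  Position 10 '(': depth becomes 1
  Position 11 ')': depth becomes 0
Maximum depth reached: 4

4


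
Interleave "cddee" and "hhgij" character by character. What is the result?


Interleaving "cddee" and "hhgij":
  Position 0: 'c' from first, 'h' from second => "ch"
  Position 1: 'd' from first, 'h' from second => "dh"
  Position 2: 'd' from first, 'g' from second => "dg"
  Position 3: 'e' from first, 'i' from second => "ei"
  Position 4: 'e' from first, 'j' from second => "ej"
Result: chdhdgeiej

chdhdgeiej


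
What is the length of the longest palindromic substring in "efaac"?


Input: "efaac"
Checking substrings for palindromes:
  [2:4] "aa" (len 2) => palindrome
Longest palindromic substring: "aa" with length 2

2


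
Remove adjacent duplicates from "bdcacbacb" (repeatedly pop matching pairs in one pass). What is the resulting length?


Input: bdcacbacb
Stack-based adjacent duplicate removal:
  Read 'b': push. Stack: b
  Read 'd': push. Stack: bd
  Read 'c': push. Stack: bdc
  Read 'a': push. Stack: bdca
  Read 'c': push. Stack: bdcac
  Read 'b': push. Stack: bdcacb
  Read 'a': push. Stack: bdcacba
  Read 'c': push. Stack: bdcacbac
  Read 'b': push. Stack: bdcacbacb
Final stack: "bdcacbacb" (length 9)

9


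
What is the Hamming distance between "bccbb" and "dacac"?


Comparing "bccbb" and "dacac" position by position:
  Position 0: 'b' vs 'd' => differ
  Position 1: 'c' vs 'a' => differ
  Position 2: 'c' vs 'c' => same
  Position 3: 'b' vs 'a' => differ
  Position 4: 'b' vs 'c' => differ
Total differences (Hamming distance): 4

4


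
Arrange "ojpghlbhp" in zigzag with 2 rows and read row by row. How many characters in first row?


Zigzag "ojpghlbhp" into 2 rows:
Placing characters:
  'o' => row 0
  'j' => row 1
  'p' => row 0
  'g' => row 1
  'h' => row 0
  'l' => row 1
  'b' => row 0
  'h' => row 1
  'p' => row 0
Rows:
  Row 0: "ophbp"
  Row 1: "jglh"
First row length: 5

5


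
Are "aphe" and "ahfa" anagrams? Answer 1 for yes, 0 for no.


Strings: "aphe", "ahfa"
Sorted first:  aehp
Sorted second: aafh
Differ at position 1: 'e' vs 'a' => not anagrams

0


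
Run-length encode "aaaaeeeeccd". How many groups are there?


Input: aaaaeeeeccd
Scanning for consecutive runs:
  Group 1: 'a' x 4 (positions 0-3)
  Group 2: 'e' x 4 (positions 4-7)
  Group 3: 'c' x 2 (positions 8-9)
  Group 4: 'd' x 1 (positions 10-10)
Total groups: 4

4


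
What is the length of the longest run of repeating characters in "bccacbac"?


Input: "bccacbac"
Scanning for longest run:
  Position 1 ('c'): new char, reset run to 1
  Position 2 ('c'): continues run of 'c', length=2
  Position 3 ('a'): new char, reset run to 1
  Position 4 ('c'): new char, reset run to 1
  Position 5 ('b'): new char, reset run to 1
  Position 6 ('a'): new char, reset run to 1
  Position 7 ('c'): new char, reset run to 1
Longest run: 'c' with length 2

2


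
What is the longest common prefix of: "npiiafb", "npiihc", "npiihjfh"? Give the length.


Words: npiiafb, npiihc, npiihjfh
  Position 0: all 'n' => match
  Position 1: all 'p' => match
  Position 2: all 'i' => match
  Position 3: all 'i' => match
  Position 4: ('a', 'h', 'h') => mismatch, stop
LCP = "npii" (length 4)

4


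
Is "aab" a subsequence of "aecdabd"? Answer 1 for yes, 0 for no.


Check if "aab" is a subsequence of "aecdabd"
Greedy scan:
  Position 0 ('a'): matches sub[0] = 'a'
  Position 1 ('e'): no match needed
  Position 2 ('c'): no match needed
  Position 3 ('d'): no match needed
  Position 4 ('a'): matches sub[1] = 'a'
  Position 5 ('b'): matches sub[2] = 'b'
  Position 6 ('d'): no match needed
All 3 characters matched => is a subsequence

1


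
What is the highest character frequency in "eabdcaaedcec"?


Input: eabdcaaedcec
Character counts:
  'a': 3
  'b': 1
  'c': 3
  'd': 2
  'e': 3
Maximum frequency: 3

3


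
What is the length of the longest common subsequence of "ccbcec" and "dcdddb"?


LCS of "ccbcec" and "dcdddb"
DP table:
           d    c    d    d    d    b
      0    0    0    0    0    0    0
  c   0    0    1    1    1    1    1
  c   0    0    1    1    1    1    1
  b   0    0    1    1    1    1    2
  c   0    0    1    1    1    1    2
  e   0    0    1    1    1    1    2
  c   0    0    1    1    1    1    2
LCS length = dp[6][6] = 2

2


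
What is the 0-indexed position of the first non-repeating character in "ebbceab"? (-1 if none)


Input: ebbceab
Character frequencies:
  'a': 1
  'b': 3
  'c': 1
  'e': 2
Scanning left to right for freq == 1:
  Position 0 ('e'): freq=2, skip
  Position 1 ('b'): freq=3, skip
  Position 2 ('b'): freq=3, skip
  Position 3 ('c'): unique! => answer = 3

3


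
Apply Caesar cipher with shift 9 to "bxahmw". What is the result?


Caesar cipher: shift "bxahmw" by 9
  'b' (pos 1) + 9 = pos 10 = 'k'
  'x' (pos 23) + 9 = pos 6 = 'g'
  'a' (pos 0) + 9 = pos 9 = 'j'
  'h' (pos 7) + 9 = pos 16 = 'q'
  'm' (pos 12) + 9 = pos 21 = 'v'
  'w' (pos 22) + 9 = pos 5 = 'f'
Result: kgjqvf

kgjqvf


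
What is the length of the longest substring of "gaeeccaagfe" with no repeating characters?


Input: "gaeeccaagfe"
Sliding window (track last position of each char):
  Position 0 ('g'): window [0,0] length 1 -- new best
  Position 1 ('a'): window [0,1] length 2 -- new best
  Position 2 ('e'): window [0,2] length 3 -- new best
  Position 3 ('e'): repeat (last at 2), move window start to 3
  Position 3 ('e'): window [3,3] length 1
  Position 4 ('c'): window [3,4] length 2
  Position 5 ('c'): repeat (last at 4), move window start to 5
  Position 5 ('c'): window [5,5] length 1
  Position 6 ('a'): window [5,6] length 2
  Position 7 ('a'): repeat (last at 6), move window start to 7
  Position 7 ('a'): window [7,7] length 1
  Position 8 ('g'): window [7,8] length 2
  Position 9 ('f'): window [7,9] length 3
  Position 10 ('e'): window [7,10] length 4 -- new best
Longest substring with no repeats: "agfe" with length 4

4


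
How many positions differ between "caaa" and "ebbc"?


Comparing "caaa" and "ebbc" position by position:
  Position 0: 'c' vs 'e' => DIFFER
  Position 1: 'a' vs 'b' => DIFFER
  Position 2: 'a' vs 'b' => DIFFER
  Position 3: 'a' vs 'c' => DIFFER
Positions that differ: 4

4


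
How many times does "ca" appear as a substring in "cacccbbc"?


Searching for "ca" in "cacccbbc"
Scanning each position:
  Position 0: "ca" => MATCH
  Position 1: "ac" => no
  Position 2: "cc" => no
  Position 3: "cc" => no
  Position 4: "cb" => no
  Position 5: "bb" => no
  Position 6: "bc" => no
Total occurrences: 1

1


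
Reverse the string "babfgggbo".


Input: babfgggbo
Reading characters right to left:
  Position 8: 'o'
  Position 7: 'b'
  Position 6: 'g'
  Position 5: 'g'
  Position 4: 'g'
  Position 3: 'f'
  Position 2: 'b'
  Position 1: 'a'
  Position 0: 'b'
Reversed: obgggfbab

obgggfbab


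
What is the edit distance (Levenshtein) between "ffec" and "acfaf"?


Computing edit distance: "ffec" -> "acfaf"
DP table:
           a    c    f    a    f
      0    1    2    3    4    5
  f   1    1    2    2    3    4
  f   2    2    2    2    3    3
  e   3    3    3    3    3    4
  c   4    4    3    4    4    4
Edit distance = dp[4][5] = 4

4


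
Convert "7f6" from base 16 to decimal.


Input: "7f6" in base 16
Positional expansion:
  Digit '7' (value 7) x 16^2 = 1792
  Digit 'f' (value 15) x 16^1 = 240
  Digit '6' (value 6) x 16^0 = 6
Sum = 2038

2038


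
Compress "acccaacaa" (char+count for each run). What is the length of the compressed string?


Input: acccaacaa
Runs:
  'a' x 1 => "a1"
  'c' x 3 => "c3"
  'a' x 2 => "a2"
  'c' x 1 => "c1"
  'a' x 2 => "a2"
Compressed: "a1c3a2c1a2"
Compressed length: 10

10


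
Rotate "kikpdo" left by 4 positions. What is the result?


Input: "kikpdo", rotate left by 4
First 4 characters: "kikp"
Remaining characters: "do"
Concatenate remaining + first: "do" + "kikp" = "dokikp"

dokikp


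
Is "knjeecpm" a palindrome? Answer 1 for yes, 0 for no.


Input: knjeecpm
Reversed: mpceejnk
  Compare pos 0 ('k') with pos 7 ('m'): MISMATCH
  Compare pos 1 ('n') with pos 6 ('p'): MISMATCH
  Compare pos 2 ('j') with pos 5 ('c'): MISMATCH
  Compare pos 3 ('e') with pos 4 ('e'): match
Result: not a palindrome

0


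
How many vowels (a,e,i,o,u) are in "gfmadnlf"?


Input: gfmadnlf
Checking each character:
  'g' at position 0: consonant
  'f' at position 1: consonant
  'm' at position 2: consonant
  'a' at position 3: vowel (running total: 1)
  'd' at position 4: consonant
  'n' at position 5: consonant
  'l' at position 6: consonant
  'f' at position 7: consonant
Total vowels: 1

1


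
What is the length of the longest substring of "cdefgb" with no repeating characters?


Input: "cdefgb"
Sliding window (track last position of each char):
  Position 0 ('c'): window [0,0] length 1 -- new best
  Position 1 ('d'): window [0,1] length 2 -- new best
  Position 2 ('e'): window [0,2] length 3 -- new best
  Position 3 ('f'): window [0,3] length 4 -- new best
  Position 4 ('g'): window [0,4] length 5 -- new best
  Position 5 ('b'): window [0,5] length 6 -- new best
Longest substring with no repeats: "cdefgb" with length 6

6


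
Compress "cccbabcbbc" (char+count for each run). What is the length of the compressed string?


Input: cccbabcbbc
Runs:
  'c' x 3 => "c3"
  'b' x 1 => "b1"
  'a' x 1 => "a1"
  'b' x 1 => "b1"
  'c' x 1 => "c1"
  'b' x 2 => "b2"
  'c' x 1 => "c1"
Compressed: "c3b1a1b1c1b2c1"
Compressed length: 14

14


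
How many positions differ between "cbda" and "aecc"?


Comparing "cbda" and "aecc" position by position:
  Position 0: 'c' vs 'a' => DIFFER
  Position 1: 'b' vs 'e' => DIFFER
  Position 2: 'd' vs 'c' => DIFFER
  Position 3: 'a' vs 'c' => DIFFER
Positions that differ: 4

4


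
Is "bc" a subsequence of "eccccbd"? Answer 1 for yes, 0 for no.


Check if "bc" is a subsequence of "eccccbd"
Greedy scan:
  Position 0 ('e'): no match needed
  Position 1 ('c'): no match needed
  Position 2 ('c'): no match needed
  Position 3 ('c'): no match needed
  Position 4 ('c'): no match needed
  Position 5 ('b'): matches sub[0] = 'b'
  Position 6 ('d'): no match needed
Only matched 1/2 characters => not a subsequence

0


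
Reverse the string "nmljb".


Input: nmljb
Reading characters right to left:
  Position 4: 'b'
  Position 3: 'j'
  Position 2: 'l'
  Position 1: 'm'
  Position 0: 'n'
Reversed: bjlmn

bjlmn


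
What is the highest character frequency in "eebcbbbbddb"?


Input: eebcbbbbddb
Character counts:
  'b': 6
  'c': 1
  'd': 2
  'e': 2
Maximum frequency: 6

6


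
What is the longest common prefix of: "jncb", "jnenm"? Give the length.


Words: jncb, jnenm
  Position 0: all 'j' => match
  Position 1: all 'n' => match
  Position 2: ('c', 'e') => mismatch, stop
LCP = "jn" (length 2)

2


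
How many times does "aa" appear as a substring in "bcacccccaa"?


Searching for "aa" in "bcacccccaa"
Scanning each position:
  Position 0: "bc" => no
  Position 1: "ca" => no
  Position 2: "ac" => no
  Position 3: "cc" => no
  Position 4: "cc" => no
  Position 5: "cc" => no
  Position 6: "cc" => no
  Position 7: "ca" => no
  Position 8: "aa" => MATCH
Total occurrences: 1

1


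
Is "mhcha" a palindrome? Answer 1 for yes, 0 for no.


Input: mhcha
Reversed: ahchm
  Compare pos 0 ('m') with pos 4 ('a'): MISMATCH
  Compare pos 1 ('h') with pos 3 ('h'): match
Result: not a palindrome

0


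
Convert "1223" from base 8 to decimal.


Input: "1223" in base 8
Positional expansion:
  Digit '1' (value 1) x 8^3 = 512
  Digit '2' (value 2) x 8^2 = 128
  Digit '2' (value 2) x 8^1 = 16
  Digit '3' (value 3) x 8^0 = 3
Sum = 659

659


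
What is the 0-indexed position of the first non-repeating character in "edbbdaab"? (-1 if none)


Input: edbbdaab
Character frequencies:
  'a': 2
  'b': 3
  'd': 2
  'e': 1
Scanning left to right for freq == 1:
  Position 0 ('e'): unique! => answer = 0

0


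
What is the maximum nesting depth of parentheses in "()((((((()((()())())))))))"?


Input: "()((((((()((()())())))))))"
Tracking depth:
  Position 0 '(': depth becomes 1
  Position 1 ')': depth becomes 0
  Position 2 '(': depth becomes 1
  Position 3 '(': depth becomes 2
  Position 4 '(': depth becomes 3
  Position 5 '(': depth becomes 4
  Position 6 '(': depth becomes 5
  Position 7 '(': depth becomes 6
  Position 8 '(': depth becomes 7
  Position 9 ')': depth becomes 6
  Position 10 '(': depth becomes 7
  Position 11 '(': depth becomes 8
  Position 12 '(': depth becomes 9
  Position 13 ')': depth becomes 8
  Position 14 '(': depth becomes 9
  Position 15 ')': depth becomes 8
  Position 16 ')': depth becomes 7
  Position 17 '(': depth becomes 8
  Position 18 ')': depth becomes 7
  Position 19 ')': depth becomes 6
  Position 20 ')': depth becomes 5
  Position 21 ')': depth becomes 4
  Position 22 ')': depth becomes 3
  Position 23 ')': depth becomes 2
  Position 24 ')': depth becomes 1
  Position 25 ')': depth becomes 0
Maximum depth reached: 9

9


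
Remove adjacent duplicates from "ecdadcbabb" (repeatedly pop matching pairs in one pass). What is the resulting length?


Input: ecdadcbabb
Stack-based adjacent duplicate removal:
  Read 'e': push. Stack: e
  Read 'c': push. Stack: ec
  Read 'd': push. Stack: ecd
  Read 'a': push. Stack: ecda
  Read 'd': push. Stack: ecdad
  Read 'c': push. Stack: ecdadc
  Read 'b': push. Stack: ecdadcb
  Read 'a': push. Stack: ecdadcba
  Read 'b': push. Stack: ecdadcbab
  Read 'b': matches stack top 'b' => pop. Stack: ecdadcba
Final stack: "ecdadcba" (length 8)

8


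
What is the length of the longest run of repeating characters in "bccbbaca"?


Input: "bccbbaca"
Scanning for longest run:
  Position 1 ('c'): new char, reset run to 1
  Position 2 ('c'): continues run of 'c', length=2
  Position 3 ('b'): new char, reset run to 1
  Position 4 ('b'): continues run of 'b', length=2
  Position 5 ('a'): new char, reset run to 1
  Position 6 ('c'): new char, reset run to 1
  Position 7 ('a'): new char, reset run to 1
Longest run: 'c' with length 2

2


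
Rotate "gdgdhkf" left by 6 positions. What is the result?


Input: "gdgdhkf", rotate left by 6
First 6 characters: "gdgdhk"
Remaining characters: "f"
Concatenate remaining + first: "f" + "gdgdhk" = "fgdgdhk"

fgdgdhk


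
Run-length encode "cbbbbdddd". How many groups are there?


Input: cbbbbdddd
Scanning for consecutive runs:
  Group 1: 'c' x 1 (positions 0-0)
  Group 2: 'b' x 4 (positions 1-4)
  Group 3: 'd' x 4 (positions 5-8)
Total groups: 3

3


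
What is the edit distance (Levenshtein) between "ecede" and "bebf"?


Computing edit distance: "ecede" -> "bebf"
DP table:
           b    e    b    f
      0    1    2    3    4
  e   1    1    1    2    3
  c   2    2    2    2    3
  e   3    3    2    3    3
  d   4    4    3    3    4
  e   5    5    4    4    4
Edit distance = dp[5][4] = 4

4


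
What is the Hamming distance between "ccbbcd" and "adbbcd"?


Comparing "ccbbcd" and "adbbcd" position by position:
  Position 0: 'c' vs 'a' => differ
  Position 1: 'c' vs 'd' => differ
  Position 2: 'b' vs 'b' => same
  Position 3: 'b' vs 'b' => same
  Position 4: 'c' vs 'c' => same
  Position 5: 'd' vs 'd' => same
Total differences (Hamming distance): 2

2


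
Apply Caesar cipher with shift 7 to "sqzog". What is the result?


Caesar cipher: shift "sqzog" by 7
  's' (pos 18) + 7 = pos 25 = 'z'
  'q' (pos 16) + 7 = pos 23 = 'x'
  'z' (pos 25) + 7 = pos 6 = 'g'
  'o' (pos 14) + 7 = pos 21 = 'v'
  'g' (pos 6) + 7 = pos 13 = 'n'
Result: zxgvn

zxgvn


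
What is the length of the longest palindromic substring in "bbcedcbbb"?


Input: "bbcedcbbb"
Checking substrings for palindromes:
  [6:9] "bbb" (len 3) => palindrome
  [0:2] "bb" (len 2) => palindrome
  [6:8] "bb" (len 2) => palindrome
  [7:9] "bb" (len 2) => palindrome
Longest palindromic substring: "bbb" with length 3

3


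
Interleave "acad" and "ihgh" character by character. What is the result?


Interleaving "acad" and "ihgh":
  Position 0: 'a' from first, 'i' from second => "ai"
  Position 1: 'c' from first, 'h' from second => "ch"
  Position 2: 'a' from first, 'g' from second => "ag"
  Position 3: 'd' from first, 'h' from second => "dh"
Result: aichagdh

aichagdh


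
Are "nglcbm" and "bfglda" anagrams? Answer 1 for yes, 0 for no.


Strings: "nglcbm", "bfglda"
Sorted first:  bcglmn
Sorted second: abdfgl
Differ at position 0: 'b' vs 'a' => not anagrams

0


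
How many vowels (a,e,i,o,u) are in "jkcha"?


Input: jkcha
Checking each character:
  'j' at position 0: consonant
  'k' at position 1: consonant
  'c' at position 2: consonant
  'h' at position 3: consonant
  'a' at position 4: vowel (running total: 1)
Total vowels: 1

1


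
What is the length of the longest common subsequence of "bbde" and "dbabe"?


LCS of "bbde" and "dbabe"
DP table:
           d    b    a    b    e
      0    0    0    0    0    0
  b   0    0    1    1    1    1
  b   0    0    1    1    2    2
  d   0    1    1    1    2    2
  e   0    1    1    1    2    3
LCS length = dp[4][5] = 3

3


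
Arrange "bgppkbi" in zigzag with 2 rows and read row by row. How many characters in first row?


Zigzag "bgppkbi" into 2 rows:
Placing characters:
  'b' => row 0
  'g' => row 1
  'p' => row 0
  'p' => row 1
  'k' => row 0
  'b' => row 1
  'i' => row 0
Rows:
  Row 0: "bpki"
  Row 1: "gpb"
First row length: 4

4


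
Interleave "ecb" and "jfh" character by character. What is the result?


Interleaving "ecb" and "jfh":
  Position 0: 'e' from first, 'j' from second => "ej"
  Position 1: 'c' from first, 'f' from second => "cf"
  Position 2: 'b' from first, 'h' from second => "bh"
Result: ejcfbh

ejcfbh


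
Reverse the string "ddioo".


Input: ddioo
Reading characters right to left:
  Position 4: 'o'
  Position 3: 'o'
  Position 2: 'i'
  Position 1: 'd'
  Position 0: 'd'
Reversed: ooidd

ooidd


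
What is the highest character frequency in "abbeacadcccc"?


Input: abbeacadcccc
Character counts:
  'a': 3
  'b': 2
  'c': 5
  'd': 1
  'e': 1
Maximum frequency: 5

5


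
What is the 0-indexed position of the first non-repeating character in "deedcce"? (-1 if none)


Input: deedcce
Character frequencies:
  'c': 2
  'd': 2
  'e': 3
Scanning left to right for freq == 1:
  Position 0 ('d'): freq=2, skip
  Position 1 ('e'): freq=3, skip
  Position 2 ('e'): freq=3, skip
  Position 3 ('d'): freq=2, skip
  Position 4 ('c'): freq=2, skip
  Position 5 ('c'): freq=2, skip
  Position 6 ('e'): freq=3, skip
  No unique character found => answer = -1

-1


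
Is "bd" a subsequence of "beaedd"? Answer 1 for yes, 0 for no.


Check if "bd" is a subsequence of "beaedd"
Greedy scan:
  Position 0 ('b'): matches sub[0] = 'b'
  Position 1 ('e'): no match needed
  Position 2 ('a'): no match needed
  Position 3 ('e'): no match needed
  Position 4 ('d'): matches sub[1] = 'd'
  Position 5 ('d'): no match needed
All 2 characters matched => is a subsequence

1


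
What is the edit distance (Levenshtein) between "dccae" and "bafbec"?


Computing edit distance: "dccae" -> "bafbec"
DP table:
           b    a    f    b    e    c
      0    1    2    3    4    5    6
  d   1    1    2    3    4    5    6
  c   2    2    2    3    4    5    5
  c   3    3    3    3    4    5    5
  a   4    4    3    4    4    5    6
  e   5    5    4    4    5    4    5
Edit distance = dp[5][6] = 5

5


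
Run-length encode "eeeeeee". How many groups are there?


Input: eeeeeee
Scanning for consecutive runs:
  Group 1: 'e' x 7 (positions 0-6)
Total groups: 1

1


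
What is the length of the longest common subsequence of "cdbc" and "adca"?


LCS of "cdbc" and "adca"
DP table:
           a    d    c    a
      0    0    0    0    0
  c   0    0    0    1    1
  d   0    0    1    1    1
  b   0    0    1    1    1
  c   0    0    1    2    2
LCS length = dp[4][4] = 2

2


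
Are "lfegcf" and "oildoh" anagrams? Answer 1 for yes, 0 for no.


Strings: "lfegcf", "oildoh"
Sorted first:  ceffgl
Sorted second: dhiloo
Differ at position 0: 'c' vs 'd' => not anagrams

0


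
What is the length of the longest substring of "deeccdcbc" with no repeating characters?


Input: "deeccdcbc"
Sliding window (track last position of each char):
  Position 0 ('d'): window [0,0] length 1 -- new best
  Position 1 ('e'): window [0,1] length 2 -- new best
  Position 2 ('e'): repeat (last at 1), move window start to 2
  Position 2 ('e'): window [2,2] length 1
  Position 3 ('c'): window [2,3] length 2
  Position 4 ('c'): repeat (last at 3), move window start to 4
  Position 4 ('c'): window [4,4] length 1
  Position 5 ('d'): window [4,5] length 2
  Position 6 ('c'): repeat (last at 4), move window start to 5
  Position 6 ('c'): window [5,6] length 2
  Position 7 ('b'): window [5,7] length 3 -- new best
  Position 8 ('c'): repeat (last at 6), move window start to 7
  Position 8 ('c'): window [7,8] length 2
Longest substring with no repeats: "dcb" with length 3

3
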